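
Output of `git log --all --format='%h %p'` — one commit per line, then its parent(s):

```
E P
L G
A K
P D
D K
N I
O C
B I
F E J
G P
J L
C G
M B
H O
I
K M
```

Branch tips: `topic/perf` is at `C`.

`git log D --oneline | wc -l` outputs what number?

Walking parent pointers from D: reachable set = {B, D, I, K, M}.
That is 5 commits.

5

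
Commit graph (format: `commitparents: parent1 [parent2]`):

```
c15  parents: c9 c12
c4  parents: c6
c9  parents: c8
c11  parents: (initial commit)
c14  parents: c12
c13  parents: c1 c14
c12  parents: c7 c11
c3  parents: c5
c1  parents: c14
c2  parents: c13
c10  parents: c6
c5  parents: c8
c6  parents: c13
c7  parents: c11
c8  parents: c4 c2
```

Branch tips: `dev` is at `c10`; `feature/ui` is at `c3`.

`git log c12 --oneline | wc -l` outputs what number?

3

Walking parent pointers from c12: reachable set = {c11, c12, c7}.
That is 3 commits.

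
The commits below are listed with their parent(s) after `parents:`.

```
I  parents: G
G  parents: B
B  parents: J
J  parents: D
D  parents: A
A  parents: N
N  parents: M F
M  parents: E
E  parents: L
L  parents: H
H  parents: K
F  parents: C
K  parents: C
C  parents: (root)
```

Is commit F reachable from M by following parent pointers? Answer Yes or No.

No

Ancestors of M: {C, E, H, K, L, M}.
F is not in that set, so it is not an ancestor of M.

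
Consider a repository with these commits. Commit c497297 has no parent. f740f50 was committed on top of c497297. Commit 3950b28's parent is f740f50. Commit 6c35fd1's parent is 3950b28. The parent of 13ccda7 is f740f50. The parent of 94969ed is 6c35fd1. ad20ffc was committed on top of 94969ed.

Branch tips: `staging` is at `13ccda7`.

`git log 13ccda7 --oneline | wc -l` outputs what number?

Walking parent pointers from 13ccda7: reachable set = {13ccda7, c497297, f740f50}.
That is 3 commits.

3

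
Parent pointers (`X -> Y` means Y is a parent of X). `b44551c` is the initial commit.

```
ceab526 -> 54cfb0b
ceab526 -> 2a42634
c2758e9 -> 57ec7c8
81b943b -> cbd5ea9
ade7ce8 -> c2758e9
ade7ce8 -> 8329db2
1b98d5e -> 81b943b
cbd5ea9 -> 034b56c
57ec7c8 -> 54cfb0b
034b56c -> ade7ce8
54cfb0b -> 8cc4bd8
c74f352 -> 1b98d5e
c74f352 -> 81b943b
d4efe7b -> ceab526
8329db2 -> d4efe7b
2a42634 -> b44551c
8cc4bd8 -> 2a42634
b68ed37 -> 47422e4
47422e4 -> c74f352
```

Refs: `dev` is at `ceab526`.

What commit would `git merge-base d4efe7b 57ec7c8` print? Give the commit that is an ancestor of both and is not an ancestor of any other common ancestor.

54cfb0b

Ancestors of d4efe7b: {2a42634, 54cfb0b, 8cc4bd8, b44551c, ceab526, d4efe7b}.
Ancestors of 57ec7c8: {2a42634, 54cfb0b, 57ec7c8, 8cc4bd8, b44551c}.
Common ancestors: {2a42634, 54cfb0b, 8cc4bd8, b44551c}.
Among these, 54cfb0b is not an ancestor of any other common ancestor — it is the merge base.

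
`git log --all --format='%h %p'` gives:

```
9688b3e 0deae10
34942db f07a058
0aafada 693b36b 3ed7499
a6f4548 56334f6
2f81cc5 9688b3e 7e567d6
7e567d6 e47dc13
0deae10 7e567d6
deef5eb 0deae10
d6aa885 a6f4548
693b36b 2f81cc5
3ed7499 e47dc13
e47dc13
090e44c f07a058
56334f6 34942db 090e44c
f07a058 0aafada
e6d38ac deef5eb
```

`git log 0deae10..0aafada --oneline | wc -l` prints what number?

5

Reachable from 0aafada: {0aafada, 0deae10, 2f81cc5, 3ed7499, 693b36b, 7e567d6, 9688b3e, e47dc13}.
Reachable from 0deae10: {0deae10, 7e567d6, e47dc13}.
In 0aafada's history but not 0deae10's: {0aafada, 2f81cc5, 3ed7499, 693b36b, 9688b3e} — 5 commits.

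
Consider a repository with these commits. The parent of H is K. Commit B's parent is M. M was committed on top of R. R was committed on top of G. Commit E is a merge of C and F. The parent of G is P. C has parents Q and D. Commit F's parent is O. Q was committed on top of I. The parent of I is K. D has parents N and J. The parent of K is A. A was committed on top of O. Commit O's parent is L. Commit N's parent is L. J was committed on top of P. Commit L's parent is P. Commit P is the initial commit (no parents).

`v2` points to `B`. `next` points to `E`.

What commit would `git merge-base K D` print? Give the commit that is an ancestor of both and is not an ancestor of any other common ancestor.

Ancestors of K: {A, K, L, O, P}.
Ancestors of D: {D, J, L, N, P}.
Common ancestors: {L, P}.
Among these, L is not an ancestor of any other common ancestor — it is the merge base.

L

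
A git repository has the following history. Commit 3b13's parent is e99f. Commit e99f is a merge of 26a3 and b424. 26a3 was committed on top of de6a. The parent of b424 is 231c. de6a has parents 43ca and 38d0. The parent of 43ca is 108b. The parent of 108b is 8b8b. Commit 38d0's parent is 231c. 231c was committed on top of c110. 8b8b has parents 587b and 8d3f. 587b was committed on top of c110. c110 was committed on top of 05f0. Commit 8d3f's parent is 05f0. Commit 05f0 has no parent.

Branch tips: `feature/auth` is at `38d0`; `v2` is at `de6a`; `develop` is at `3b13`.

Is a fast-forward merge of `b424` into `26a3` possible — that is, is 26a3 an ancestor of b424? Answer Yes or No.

No

A fast-forward from 26a3 to b424 is possible iff 26a3 is an ancestor of b424.
Ancestors of b424: {05f0, 231c, b424, c110}.
26a3 is not among them, so fast-forward is not possible.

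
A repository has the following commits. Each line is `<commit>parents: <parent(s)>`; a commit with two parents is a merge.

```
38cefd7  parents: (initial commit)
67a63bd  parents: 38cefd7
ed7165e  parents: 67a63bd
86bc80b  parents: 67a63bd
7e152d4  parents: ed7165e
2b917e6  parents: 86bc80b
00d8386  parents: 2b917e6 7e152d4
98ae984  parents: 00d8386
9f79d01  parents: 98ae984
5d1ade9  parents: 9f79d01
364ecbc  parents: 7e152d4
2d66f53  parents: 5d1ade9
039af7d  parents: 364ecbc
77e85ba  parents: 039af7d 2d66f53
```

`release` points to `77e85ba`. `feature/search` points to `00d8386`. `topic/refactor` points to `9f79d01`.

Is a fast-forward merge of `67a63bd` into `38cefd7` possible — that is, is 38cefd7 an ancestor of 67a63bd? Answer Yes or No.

A fast-forward from 38cefd7 to 67a63bd is possible iff 38cefd7 is an ancestor of 67a63bd.
Ancestors of 67a63bd: {38cefd7, 67a63bd}.
38cefd7 is among them, so fast-forward is possible.

Yes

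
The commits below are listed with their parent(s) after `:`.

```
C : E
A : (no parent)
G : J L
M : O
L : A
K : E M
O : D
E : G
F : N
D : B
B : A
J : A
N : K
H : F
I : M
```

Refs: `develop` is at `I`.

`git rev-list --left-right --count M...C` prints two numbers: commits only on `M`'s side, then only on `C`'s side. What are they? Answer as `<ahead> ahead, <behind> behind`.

4 ahead, 5 behind

Reachable from M: {A, B, D, M, O}.
Reachable from C: {A, C, E, G, J, L}.
Only in M's history (ahead): {B, D, M, O} — 4.
Only in C's history (behind): {C, E, G, J, L} — 5.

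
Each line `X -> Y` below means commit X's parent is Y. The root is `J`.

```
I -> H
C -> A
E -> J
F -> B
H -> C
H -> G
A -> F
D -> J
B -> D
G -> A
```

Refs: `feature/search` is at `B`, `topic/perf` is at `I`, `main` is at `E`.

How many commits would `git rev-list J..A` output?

4

Reachable from A: {A, B, D, F, J}.
Reachable from J: {J}.
In A's history but not J's: {A, B, D, F} — 4 commits.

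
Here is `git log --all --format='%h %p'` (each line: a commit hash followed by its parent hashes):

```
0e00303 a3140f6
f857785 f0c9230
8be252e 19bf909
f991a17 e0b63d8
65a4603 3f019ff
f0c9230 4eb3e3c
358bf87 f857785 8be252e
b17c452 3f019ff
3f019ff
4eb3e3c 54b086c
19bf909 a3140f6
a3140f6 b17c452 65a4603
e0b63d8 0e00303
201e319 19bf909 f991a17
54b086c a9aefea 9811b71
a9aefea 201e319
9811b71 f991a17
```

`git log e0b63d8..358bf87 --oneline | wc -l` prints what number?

11

Reachable from 358bf87: {0e00303, 19bf909, 201e319, 358bf87, 3f019ff, 4eb3e3c, 54b086c, 65a4603, 8be252e, 9811b71, a3140f6, a9aefea, b17c452, e0b63d8, f0c9230, f857785, f991a17}.
Reachable from e0b63d8: {0e00303, 3f019ff, 65a4603, a3140f6, b17c452, e0b63d8}.
In 358bf87's history but not e0b63d8's: {19bf909, 201e319, 358bf87, 4eb3e3c, 54b086c, 8be252e, 9811b71, a9aefea, f0c9230, f857785, f991a17} — 11 commits.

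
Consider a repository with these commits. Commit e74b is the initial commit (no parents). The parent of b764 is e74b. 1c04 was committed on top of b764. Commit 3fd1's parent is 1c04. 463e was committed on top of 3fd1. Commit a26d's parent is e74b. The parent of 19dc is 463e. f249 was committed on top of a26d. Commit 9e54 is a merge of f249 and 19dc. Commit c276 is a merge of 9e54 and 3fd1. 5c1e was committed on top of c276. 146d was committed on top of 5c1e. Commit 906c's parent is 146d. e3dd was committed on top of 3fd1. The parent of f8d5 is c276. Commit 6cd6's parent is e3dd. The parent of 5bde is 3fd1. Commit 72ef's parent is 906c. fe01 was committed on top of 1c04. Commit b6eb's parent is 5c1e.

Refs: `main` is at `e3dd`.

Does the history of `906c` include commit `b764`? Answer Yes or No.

Ancestors of 906c (commits reachable by following parents): {146d, 19dc, 1c04, 3fd1, 463e, 5c1e, 906c, 9e54, a26d, b764, c276, e74b, f249}.
b764 is in that set, so it is an ancestor of 906c.

Yes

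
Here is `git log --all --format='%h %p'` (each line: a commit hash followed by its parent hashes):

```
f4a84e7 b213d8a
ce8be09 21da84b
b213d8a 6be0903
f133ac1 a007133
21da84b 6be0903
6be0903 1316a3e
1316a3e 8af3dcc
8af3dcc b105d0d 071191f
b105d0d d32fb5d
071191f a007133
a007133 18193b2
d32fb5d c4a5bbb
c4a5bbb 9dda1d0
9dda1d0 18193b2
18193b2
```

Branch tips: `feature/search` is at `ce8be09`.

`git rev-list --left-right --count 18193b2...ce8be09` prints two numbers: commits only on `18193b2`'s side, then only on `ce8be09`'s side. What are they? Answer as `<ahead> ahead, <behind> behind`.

0 ahead, 11 behind

Reachable from 18193b2: {18193b2}.
Reachable from ce8be09: {071191f, 1316a3e, 18193b2, 21da84b, 6be0903, 8af3dcc, 9dda1d0, a007133, b105d0d, c4a5bbb, ce8be09, d32fb5d}.
Only in 18193b2's history (ahead): {} — 0.
Only in ce8be09's history (behind): {071191f, 1316a3e, 21da84b, 6be0903, 8af3dcc, 9dda1d0, a007133, b105d0d, c4a5bbb, ce8be09, d32fb5d} — 11.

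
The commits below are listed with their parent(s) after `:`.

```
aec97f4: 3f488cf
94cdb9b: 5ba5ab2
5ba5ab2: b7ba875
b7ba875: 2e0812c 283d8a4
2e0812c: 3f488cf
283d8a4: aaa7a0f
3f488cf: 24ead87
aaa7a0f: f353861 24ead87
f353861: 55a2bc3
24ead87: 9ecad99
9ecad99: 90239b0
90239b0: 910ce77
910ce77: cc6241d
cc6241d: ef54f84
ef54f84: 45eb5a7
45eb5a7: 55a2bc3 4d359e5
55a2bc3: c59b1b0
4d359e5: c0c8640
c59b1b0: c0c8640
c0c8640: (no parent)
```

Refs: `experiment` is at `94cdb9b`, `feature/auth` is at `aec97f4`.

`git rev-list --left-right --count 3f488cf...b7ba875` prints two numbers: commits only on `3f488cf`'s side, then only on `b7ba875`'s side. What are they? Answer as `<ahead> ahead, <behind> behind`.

0 ahead, 5 behind

Reachable from 3f488cf: {24ead87, 3f488cf, 45eb5a7, 4d359e5, 55a2bc3, 90239b0, 910ce77, 9ecad99, c0c8640, c59b1b0, cc6241d, ef54f84}.
Reachable from b7ba875: {24ead87, 283d8a4, 2e0812c, 3f488cf, 45eb5a7, 4d359e5, 55a2bc3, 90239b0, 910ce77, 9ecad99, aaa7a0f, b7ba875, c0c8640, c59b1b0, cc6241d, ef54f84, f353861}.
Only in 3f488cf's history (ahead): {} — 0.
Only in b7ba875's history (behind): {283d8a4, 2e0812c, aaa7a0f, b7ba875, f353861} — 5.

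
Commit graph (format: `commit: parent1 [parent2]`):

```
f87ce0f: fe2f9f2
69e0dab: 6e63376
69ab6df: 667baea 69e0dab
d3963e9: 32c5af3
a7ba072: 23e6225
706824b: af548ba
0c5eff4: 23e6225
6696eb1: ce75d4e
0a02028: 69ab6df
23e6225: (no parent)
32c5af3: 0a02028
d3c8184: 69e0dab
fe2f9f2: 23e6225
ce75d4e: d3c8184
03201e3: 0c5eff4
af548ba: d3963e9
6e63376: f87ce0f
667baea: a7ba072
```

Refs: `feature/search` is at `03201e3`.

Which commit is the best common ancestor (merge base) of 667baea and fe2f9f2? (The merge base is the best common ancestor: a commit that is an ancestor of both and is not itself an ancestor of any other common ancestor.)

23e6225

Ancestors of 667baea: {23e6225, 667baea, a7ba072}.
Ancestors of fe2f9f2: {23e6225, fe2f9f2}.
Common ancestors: {23e6225}.
The only common ancestor is 23e6225, so it is the merge base.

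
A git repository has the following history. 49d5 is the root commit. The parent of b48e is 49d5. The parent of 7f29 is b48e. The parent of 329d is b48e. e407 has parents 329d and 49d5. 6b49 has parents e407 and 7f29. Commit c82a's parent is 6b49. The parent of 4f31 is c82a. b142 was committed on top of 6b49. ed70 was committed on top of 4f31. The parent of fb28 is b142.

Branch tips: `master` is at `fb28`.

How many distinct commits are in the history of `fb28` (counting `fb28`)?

Walking parent pointers from fb28: reachable set = {329d, 49d5, 6b49, 7f29, b142, b48e, e407, fb28}.
That is 8 commits.

8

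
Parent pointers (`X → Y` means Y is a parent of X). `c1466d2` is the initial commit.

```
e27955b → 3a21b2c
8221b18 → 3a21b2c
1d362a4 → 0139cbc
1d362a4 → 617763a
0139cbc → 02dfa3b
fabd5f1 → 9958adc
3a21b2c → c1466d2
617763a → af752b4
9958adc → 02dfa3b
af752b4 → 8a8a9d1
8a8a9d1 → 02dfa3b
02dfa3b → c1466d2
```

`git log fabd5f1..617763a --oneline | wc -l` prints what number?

Reachable from 617763a: {02dfa3b, 617763a, 8a8a9d1, af752b4, c1466d2}.
Reachable from fabd5f1: {02dfa3b, 9958adc, c1466d2, fabd5f1}.
In 617763a's history but not fabd5f1's: {617763a, 8a8a9d1, af752b4} — 3 commits.

3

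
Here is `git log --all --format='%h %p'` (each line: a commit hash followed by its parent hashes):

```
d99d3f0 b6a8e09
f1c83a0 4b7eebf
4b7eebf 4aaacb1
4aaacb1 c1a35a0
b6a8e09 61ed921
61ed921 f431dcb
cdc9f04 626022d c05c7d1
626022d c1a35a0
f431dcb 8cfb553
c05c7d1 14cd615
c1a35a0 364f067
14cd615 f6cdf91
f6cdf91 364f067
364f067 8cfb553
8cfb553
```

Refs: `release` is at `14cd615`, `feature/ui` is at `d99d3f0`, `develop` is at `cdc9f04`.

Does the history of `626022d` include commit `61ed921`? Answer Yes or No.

No

Ancestors of 626022d: {364f067, 626022d, 8cfb553, c1a35a0}.
61ed921 is not in that set, so it is not an ancestor of 626022d.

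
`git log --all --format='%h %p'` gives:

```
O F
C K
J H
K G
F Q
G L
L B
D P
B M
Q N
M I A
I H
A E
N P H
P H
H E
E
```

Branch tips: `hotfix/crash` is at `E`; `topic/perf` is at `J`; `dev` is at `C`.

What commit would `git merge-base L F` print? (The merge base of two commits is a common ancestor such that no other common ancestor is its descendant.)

H

Ancestors of L: {A, B, E, H, I, L, M}.
Ancestors of F: {E, F, H, N, P, Q}.
Common ancestors: {E, H}.
Among these, H is not an ancestor of any other common ancestor — it is the merge base.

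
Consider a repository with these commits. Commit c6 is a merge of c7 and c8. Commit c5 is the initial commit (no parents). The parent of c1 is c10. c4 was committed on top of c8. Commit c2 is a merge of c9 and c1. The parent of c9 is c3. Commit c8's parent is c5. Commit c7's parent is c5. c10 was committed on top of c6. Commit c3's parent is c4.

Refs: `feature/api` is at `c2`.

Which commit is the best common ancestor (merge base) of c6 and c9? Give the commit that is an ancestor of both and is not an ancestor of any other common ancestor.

Ancestors of c6: {c5, c6, c7, c8}.
Ancestors of c9: {c3, c4, c5, c8, c9}.
Common ancestors: {c5, c8}.
Among these, c8 is not an ancestor of any other common ancestor — it is the merge base.

c8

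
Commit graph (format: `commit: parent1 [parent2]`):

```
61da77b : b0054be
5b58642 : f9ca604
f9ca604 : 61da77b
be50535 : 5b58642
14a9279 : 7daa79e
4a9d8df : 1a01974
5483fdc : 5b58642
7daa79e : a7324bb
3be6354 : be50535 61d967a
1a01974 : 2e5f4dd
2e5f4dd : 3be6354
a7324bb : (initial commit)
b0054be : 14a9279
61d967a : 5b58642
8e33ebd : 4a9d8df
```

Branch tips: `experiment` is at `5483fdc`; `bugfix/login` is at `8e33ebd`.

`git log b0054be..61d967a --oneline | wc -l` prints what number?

Reachable from 61d967a: {14a9279, 5b58642, 61d967a, 61da77b, 7daa79e, a7324bb, b0054be, f9ca604}.
Reachable from b0054be: {14a9279, 7daa79e, a7324bb, b0054be}.
In 61d967a's history but not b0054be's: {5b58642, 61d967a, 61da77b, f9ca604} — 4 commits.

4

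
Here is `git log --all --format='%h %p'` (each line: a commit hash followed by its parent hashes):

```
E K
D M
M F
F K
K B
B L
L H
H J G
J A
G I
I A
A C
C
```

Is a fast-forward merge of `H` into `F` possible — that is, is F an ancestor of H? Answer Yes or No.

A fast-forward from F to H is possible iff F is an ancestor of H.
Ancestors of H: {A, C, G, H, I, J}.
F is not among them, so fast-forward is not possible.

No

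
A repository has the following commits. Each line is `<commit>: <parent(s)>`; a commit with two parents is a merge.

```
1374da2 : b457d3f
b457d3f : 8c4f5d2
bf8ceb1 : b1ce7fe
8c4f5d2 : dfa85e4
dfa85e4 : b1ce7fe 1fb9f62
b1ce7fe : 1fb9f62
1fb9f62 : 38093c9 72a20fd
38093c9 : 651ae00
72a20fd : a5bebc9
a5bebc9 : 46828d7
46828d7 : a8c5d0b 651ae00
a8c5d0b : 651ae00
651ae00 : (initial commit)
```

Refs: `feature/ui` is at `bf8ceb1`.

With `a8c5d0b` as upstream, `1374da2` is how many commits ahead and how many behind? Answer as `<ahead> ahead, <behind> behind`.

Reachable from 1374da2: {1374da2, 1fb9f62, 38093c9, 46828d7, 651ae00, 72a20fd, 8c4f5d2, a5bebc9, a8c5d0b, b1ce7fe, b457d3f, dfa85e4}.
Reachable from a8c5d0b: {651ae00, a8c5d0b}.
Only in 1374da2's history (ahead): {1374da2, 1fb9f62, 38093c9, 46828d7, 72a20fd, 8c4f5d2, a5bebc9, b1ce7fe, b457d3f, dfa85e4} — 10.
Only in a8c5d0b's history (behind): {} — 0.

10 ahead, 0 behind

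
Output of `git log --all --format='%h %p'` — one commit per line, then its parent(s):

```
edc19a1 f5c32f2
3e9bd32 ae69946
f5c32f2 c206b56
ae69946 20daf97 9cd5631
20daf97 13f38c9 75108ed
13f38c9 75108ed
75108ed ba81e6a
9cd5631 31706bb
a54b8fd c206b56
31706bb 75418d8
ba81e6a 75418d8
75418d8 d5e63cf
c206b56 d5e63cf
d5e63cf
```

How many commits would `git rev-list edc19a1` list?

Walking parent pointers from edc19a1: reachable set = {c206b56, d5e63cf, edc19a1, f5c32f2}.
That is 4 commits.

4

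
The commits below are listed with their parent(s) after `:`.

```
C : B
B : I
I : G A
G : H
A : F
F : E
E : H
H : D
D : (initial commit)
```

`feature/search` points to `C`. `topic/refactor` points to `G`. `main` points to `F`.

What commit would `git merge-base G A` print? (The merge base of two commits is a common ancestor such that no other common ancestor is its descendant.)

H

Ancestors of G: {D, G, H}.
Ancestors of A: {A, D, E, F, H}.
Common ancestors: {D, H}.
Among these, H is not an ancestor of any other common ancestor — it is the merge base.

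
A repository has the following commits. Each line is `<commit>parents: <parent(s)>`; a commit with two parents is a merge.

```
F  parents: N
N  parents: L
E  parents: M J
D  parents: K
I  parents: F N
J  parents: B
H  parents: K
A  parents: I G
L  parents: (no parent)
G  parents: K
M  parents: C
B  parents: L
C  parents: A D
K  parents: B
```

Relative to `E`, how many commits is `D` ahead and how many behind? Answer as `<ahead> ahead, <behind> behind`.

0 ahead, 9 behind

Reachable from D: {B, D, K, L}.
Reachable from E: {A, B, C, D, E, F, G, I, J, K, L, M, N}.
Only in D's history (ahead): {} — 0.
Only in E's history (behind): {A, C, E, F, G, I, J, M, N} — 9.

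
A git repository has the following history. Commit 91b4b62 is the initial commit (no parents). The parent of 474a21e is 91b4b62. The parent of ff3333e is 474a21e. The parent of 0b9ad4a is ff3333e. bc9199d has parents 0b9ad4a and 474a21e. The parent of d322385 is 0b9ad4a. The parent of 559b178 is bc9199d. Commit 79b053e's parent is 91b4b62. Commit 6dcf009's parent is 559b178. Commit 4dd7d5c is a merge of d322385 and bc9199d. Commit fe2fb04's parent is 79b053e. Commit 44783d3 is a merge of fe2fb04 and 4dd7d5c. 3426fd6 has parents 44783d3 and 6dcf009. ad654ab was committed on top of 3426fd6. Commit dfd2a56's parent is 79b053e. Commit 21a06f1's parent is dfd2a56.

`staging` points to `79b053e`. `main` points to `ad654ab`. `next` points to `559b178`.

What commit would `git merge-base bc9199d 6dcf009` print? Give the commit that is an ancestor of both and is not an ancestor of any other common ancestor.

bc9199d

Ancestors of bc9199d: {0b9ad4a, 474a21e, 91b4b62, bc9199d, ff3333e}.
Ancestors of 6dcf009: {0b9ad4a, 474a21e, 559b178, 6dcf009, 91b4b62, bc9199d, ff3333e}.
Common ancestors: {0b9ad4a, 474a21e, 91b4b62, bc9199d, ff3333e}.
Among these, bc9199d is not an ancestor of any other common ancestor — it is the merge base.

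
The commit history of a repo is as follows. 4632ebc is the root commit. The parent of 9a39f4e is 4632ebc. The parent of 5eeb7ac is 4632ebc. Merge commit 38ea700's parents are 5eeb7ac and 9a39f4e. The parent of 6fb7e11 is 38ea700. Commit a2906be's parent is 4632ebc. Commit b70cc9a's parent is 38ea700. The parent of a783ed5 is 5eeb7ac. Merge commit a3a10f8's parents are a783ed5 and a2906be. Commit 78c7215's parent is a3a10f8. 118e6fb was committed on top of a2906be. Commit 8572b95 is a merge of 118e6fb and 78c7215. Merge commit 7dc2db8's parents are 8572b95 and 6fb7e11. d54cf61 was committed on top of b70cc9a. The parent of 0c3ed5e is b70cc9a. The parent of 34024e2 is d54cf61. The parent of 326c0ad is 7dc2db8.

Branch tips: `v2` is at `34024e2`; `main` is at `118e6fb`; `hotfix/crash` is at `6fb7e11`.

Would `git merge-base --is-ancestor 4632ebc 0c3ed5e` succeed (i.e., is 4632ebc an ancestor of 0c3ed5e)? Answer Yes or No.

Yes

Ancestors of 0c3ed5e (commits reachable by following parents): {0c3ed5e, 38ea700, 4632ebc, 5eeb7ac, 9a39f4e, b70cc9a}.
4632ebc is in that set, so it is an ancestor of 0c3ed5e.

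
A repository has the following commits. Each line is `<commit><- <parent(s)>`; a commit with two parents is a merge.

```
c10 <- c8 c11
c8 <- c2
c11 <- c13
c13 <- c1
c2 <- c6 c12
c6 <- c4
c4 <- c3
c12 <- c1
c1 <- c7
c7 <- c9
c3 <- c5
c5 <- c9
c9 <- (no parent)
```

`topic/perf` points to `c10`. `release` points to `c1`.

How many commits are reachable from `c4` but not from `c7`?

3

Reachable from c4: {c3, c4, c5, c9}.
Reachable from c7: {c7, c9}.
In c4's history but not c7's: {c3, c4, c5} — 3 commits.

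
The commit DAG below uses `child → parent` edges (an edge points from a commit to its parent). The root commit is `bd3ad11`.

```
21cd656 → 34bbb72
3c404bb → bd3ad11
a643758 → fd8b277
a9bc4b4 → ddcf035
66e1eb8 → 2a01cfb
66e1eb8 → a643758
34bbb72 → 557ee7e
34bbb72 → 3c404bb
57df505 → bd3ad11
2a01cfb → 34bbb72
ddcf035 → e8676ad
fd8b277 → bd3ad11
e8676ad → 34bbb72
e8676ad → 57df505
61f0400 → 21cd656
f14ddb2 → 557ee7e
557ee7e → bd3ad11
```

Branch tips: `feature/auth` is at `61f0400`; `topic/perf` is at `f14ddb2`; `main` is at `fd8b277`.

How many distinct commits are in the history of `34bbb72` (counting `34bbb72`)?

Walking parent pointers from 34bbb72: reachable set = {34bbb72, 3c404bb, 557ee7e, bd3ad11}.
That is 4 commits.

4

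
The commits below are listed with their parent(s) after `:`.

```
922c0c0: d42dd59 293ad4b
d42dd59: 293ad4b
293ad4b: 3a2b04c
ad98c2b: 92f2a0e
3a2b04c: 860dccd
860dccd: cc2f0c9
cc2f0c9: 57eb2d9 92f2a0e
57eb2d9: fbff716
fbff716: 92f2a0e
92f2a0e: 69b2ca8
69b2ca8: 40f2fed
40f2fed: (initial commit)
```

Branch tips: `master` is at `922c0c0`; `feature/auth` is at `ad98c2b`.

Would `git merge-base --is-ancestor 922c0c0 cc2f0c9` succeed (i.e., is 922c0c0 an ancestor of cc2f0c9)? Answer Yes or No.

No

Ancestors of cc2f0c9: {40f2fed, 57eb2d9, 69b2ca8, 92f2a0e, cc2f0c9, fbff716}.
922c0c0 is not in that set, so it is not an ancestor of cc2f0c9.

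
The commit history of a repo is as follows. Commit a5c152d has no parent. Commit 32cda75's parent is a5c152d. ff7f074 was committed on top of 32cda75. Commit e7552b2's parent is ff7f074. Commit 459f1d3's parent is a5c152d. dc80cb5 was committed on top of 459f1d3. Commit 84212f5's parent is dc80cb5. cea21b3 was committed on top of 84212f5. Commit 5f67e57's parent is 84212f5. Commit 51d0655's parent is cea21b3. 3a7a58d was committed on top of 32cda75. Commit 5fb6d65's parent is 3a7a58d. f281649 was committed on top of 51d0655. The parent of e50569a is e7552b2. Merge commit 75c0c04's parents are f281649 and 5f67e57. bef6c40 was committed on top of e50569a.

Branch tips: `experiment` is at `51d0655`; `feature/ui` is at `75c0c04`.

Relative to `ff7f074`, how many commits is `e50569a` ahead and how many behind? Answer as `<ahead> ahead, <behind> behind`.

Reachable from e50569a: {32cda75, a5c152d, e50569a, e7552b2, ff7f074}.
Reachable from ff7f074: {32cda75, a5c152d, ff7f074}.
Only in e50569a's history (ahead): {e50569a, e7552b2} — 2.
Only in ff7f074's history (behind): {} — 0.

2 ahead, 0 behind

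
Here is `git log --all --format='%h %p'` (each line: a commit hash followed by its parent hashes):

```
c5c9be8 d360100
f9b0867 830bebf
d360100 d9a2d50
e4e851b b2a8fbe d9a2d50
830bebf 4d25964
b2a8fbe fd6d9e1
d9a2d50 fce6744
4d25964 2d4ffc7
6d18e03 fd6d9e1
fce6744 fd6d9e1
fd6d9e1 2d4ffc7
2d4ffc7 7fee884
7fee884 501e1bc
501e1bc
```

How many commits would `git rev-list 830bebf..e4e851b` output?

5

Reachable from e4e851b: {2d4ffc7, 501e1bc, 7fee884, b2a8fbe, d9a2d50, e4e851b, fce6744, fd6d9e1}.
Reachable from 830bebf: {2d4ffc7, 4d25964, 501e1bc, 7fee884, 830bebf}.
In e4e851b's history but not 830bebf's: {b2a8fbe, d9a2d50, e4e851b, fce6744, fd6d9e1} — 5 commits.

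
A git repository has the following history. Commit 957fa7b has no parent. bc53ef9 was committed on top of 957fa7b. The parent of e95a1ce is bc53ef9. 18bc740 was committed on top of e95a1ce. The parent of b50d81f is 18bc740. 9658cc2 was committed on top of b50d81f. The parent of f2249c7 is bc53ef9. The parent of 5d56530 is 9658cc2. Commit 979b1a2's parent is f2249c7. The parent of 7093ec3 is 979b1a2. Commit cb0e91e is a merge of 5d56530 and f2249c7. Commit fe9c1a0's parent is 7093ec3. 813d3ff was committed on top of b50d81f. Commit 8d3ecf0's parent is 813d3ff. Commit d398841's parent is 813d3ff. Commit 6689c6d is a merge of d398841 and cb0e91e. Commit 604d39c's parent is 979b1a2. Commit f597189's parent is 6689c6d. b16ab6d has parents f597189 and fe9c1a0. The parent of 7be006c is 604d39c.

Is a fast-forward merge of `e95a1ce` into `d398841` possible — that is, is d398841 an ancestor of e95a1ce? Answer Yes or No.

No

A fast-forward from d398841 to e95a1ce is possible iff d398841 is an ancestor of e95a1ce.
Ancestors of e95a1ce: {957fa7b, bc53ef9, e95a1ce}.
d398841 is not among them, so fast-forward is not possible.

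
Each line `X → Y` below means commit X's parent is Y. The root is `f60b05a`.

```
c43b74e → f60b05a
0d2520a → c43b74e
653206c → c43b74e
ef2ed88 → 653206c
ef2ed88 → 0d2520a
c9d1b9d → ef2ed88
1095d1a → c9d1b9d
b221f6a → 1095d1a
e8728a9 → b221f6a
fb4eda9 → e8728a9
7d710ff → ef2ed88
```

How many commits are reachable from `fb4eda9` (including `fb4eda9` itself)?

10

Walking parent pointers from fb4eda9: reachable set = {0d2520a, 1095d1a, 653206c, b221f6a, c43b74e, c9d1b9d, e8728a9, ef2ed88, f60b05a, fb4eda9}.
That is 10 commits.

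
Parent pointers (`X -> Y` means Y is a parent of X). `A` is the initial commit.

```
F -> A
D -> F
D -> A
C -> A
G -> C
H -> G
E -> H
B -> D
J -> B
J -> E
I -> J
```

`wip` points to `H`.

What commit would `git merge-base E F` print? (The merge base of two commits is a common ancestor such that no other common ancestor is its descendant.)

A

Ancestors of E: {A, C, E, G, H}.
Ancestors of F: {A, F}.
Common ancestors: {A}.
The only common ancestor is A, so it is the merge base.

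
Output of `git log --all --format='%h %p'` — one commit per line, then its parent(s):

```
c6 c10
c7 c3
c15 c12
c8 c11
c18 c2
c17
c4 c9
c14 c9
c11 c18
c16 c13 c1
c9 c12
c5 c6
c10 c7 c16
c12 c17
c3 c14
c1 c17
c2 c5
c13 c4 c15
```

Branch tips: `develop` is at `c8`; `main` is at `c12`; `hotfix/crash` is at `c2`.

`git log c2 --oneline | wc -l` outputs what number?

Walking parent pointers from c2: reachable set = {c1, c10, c12, c13, c14, c15, c16, c17, c2, c3, c4, c5, c6, c7, c9}.
That is 15 commits.

15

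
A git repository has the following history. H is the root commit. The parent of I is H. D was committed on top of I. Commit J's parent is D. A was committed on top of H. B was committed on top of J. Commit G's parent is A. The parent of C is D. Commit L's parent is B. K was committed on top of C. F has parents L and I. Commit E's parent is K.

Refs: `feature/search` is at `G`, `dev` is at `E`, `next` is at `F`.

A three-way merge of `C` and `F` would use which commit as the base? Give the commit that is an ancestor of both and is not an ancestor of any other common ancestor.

D

Ancestors of C: {C, D, H, I}.
Ancestors of F: {B, D, F, H, I, J, L}.
Common ancestors: {D, H, I}.
Among these, D is not an ancestor of any other common ancestor — it is the merge base.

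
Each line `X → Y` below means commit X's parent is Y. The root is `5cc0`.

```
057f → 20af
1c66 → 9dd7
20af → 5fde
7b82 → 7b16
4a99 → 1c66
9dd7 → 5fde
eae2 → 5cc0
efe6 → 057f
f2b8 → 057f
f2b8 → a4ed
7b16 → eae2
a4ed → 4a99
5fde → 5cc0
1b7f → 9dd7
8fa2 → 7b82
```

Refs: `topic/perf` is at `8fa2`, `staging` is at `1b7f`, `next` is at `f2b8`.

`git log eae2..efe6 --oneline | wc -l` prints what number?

4

Reachable from efe6: {057f, 20af, 5cc0, 5fde, efe6}.
Reachable from eae2: {5cc0, eae2}.
In efe6's history but not eae2's: {057f, 20af, 5fde, efe6} — 4 commits.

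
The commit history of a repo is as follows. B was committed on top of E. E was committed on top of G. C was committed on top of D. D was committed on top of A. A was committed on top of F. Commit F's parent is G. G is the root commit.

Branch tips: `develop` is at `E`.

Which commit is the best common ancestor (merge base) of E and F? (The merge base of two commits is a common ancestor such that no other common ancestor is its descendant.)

Ancestors of E: {E, G}.
Ancestors of F: {F, G}.
Common ancestors: {G}.
The only common ancestor is G, so it is the merge base.

G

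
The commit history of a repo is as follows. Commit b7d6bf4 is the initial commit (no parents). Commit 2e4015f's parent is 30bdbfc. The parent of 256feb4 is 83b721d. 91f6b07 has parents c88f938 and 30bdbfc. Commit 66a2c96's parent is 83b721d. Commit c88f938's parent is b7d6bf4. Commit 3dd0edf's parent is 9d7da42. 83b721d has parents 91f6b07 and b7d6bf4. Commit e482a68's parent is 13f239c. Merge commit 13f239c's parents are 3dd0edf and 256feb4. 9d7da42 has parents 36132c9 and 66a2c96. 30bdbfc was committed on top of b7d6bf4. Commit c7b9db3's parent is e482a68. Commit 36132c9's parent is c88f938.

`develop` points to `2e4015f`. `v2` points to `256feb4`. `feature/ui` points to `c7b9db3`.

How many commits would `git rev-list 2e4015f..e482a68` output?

Reachable from e482a68: {13f239c, 256feb4, 30bdbfc, 36132c9, 3dd0edf, 66a2c96, 83b721d, 91f6b07, 9d7da42, b7d6bf4, c88f938, e482a68}.
Reachable from 2e4015f: {2e4015f, 30bdbfc, b7d6bf4}.
In e482a68's history but not 2e4015f's: {13f239c, 256feb4, 36132c9, 3dd0edf, 66a2c96, 83b721d, 91f6b07, 9d7da42, c88f938, e482a68} — 10 commits.

10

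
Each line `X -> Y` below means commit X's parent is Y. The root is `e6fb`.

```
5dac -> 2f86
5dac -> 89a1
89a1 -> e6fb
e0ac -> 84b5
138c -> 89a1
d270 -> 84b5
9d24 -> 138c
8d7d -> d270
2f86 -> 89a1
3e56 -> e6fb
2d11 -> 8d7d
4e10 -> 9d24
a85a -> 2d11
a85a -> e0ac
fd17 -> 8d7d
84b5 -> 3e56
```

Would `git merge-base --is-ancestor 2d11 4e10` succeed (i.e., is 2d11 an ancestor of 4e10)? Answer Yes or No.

No

Ancestors of 4e10: {138c, 4e10, 89a1, 9d24, e6fb}.
2d11 is not in that set, so it is not an ancestor of 4e10.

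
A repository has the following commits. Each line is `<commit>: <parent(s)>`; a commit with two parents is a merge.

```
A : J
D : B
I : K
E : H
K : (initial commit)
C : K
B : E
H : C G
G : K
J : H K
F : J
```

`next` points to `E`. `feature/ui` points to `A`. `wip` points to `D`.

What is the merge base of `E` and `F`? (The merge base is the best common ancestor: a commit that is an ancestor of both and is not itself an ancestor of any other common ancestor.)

Ancestors of E: {C, E, G, H, K}.
Ancestors of F: {C, F, G, H, J, K}.
Common ancestors: {C, G, H, K}.
Among these, H is not an ancestor of any other common ancestor — it is the merge base.

H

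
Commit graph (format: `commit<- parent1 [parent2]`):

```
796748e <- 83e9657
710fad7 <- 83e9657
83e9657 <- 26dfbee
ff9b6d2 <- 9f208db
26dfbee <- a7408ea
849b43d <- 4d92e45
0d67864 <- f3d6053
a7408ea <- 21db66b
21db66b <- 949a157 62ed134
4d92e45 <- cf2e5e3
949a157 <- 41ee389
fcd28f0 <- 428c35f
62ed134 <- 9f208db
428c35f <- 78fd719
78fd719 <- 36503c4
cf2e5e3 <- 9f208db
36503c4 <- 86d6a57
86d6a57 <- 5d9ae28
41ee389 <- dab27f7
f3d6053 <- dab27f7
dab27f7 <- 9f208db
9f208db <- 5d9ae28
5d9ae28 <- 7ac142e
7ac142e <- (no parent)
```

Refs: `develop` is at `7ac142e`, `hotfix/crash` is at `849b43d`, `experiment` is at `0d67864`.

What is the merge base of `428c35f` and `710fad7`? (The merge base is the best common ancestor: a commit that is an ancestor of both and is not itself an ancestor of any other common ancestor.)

5d9ae28

Ancestors of 428c35f: {36503c4, 428c35f, 5d9ae28, 78fd719, 7ac142e, 86d6a57}.
Ancestors of 710fad7: {21db66b, 26dfbee, 41ee389, 5d9ae28, 62ed134, 710fad7, 7ac142e, 83e9657, 949a157, 9f208db, a7408ea, dab27f7}.
Common ancestors: {5d9ae28, 7ac142e}.
Among these, 5d9ae28 is not an ancestor of any other common ancestor — it is the merge base.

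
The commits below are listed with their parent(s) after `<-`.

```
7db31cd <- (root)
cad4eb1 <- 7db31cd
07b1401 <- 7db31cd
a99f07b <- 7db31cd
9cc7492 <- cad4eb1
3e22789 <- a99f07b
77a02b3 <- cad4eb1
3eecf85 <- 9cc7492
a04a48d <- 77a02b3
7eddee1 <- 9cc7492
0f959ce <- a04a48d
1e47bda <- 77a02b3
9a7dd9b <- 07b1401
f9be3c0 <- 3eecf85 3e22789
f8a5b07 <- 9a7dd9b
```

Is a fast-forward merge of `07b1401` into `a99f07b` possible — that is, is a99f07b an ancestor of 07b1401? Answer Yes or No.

No

A fast-forward from a99f07b to 07b1401 is possible iff a99f07b is an ancestor of 07b1401.
Ancestors of 07b1401: {07b1401, 7db31cd}.
a99f07b is not among them, so fast-forward is not possible.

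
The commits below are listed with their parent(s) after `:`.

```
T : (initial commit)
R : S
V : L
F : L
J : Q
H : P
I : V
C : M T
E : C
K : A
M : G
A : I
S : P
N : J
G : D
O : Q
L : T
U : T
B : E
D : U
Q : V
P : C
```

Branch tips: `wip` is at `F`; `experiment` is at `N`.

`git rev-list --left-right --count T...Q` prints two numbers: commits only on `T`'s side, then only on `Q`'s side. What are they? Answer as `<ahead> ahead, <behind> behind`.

Reachable from T: {T}.
Reachable from Q: {L, Q, T, V}.
Only in T's history (ahead): {} — 0.
Only in Q's history (behind): {L, Q, V} — 3.

0 ahead, 3 behind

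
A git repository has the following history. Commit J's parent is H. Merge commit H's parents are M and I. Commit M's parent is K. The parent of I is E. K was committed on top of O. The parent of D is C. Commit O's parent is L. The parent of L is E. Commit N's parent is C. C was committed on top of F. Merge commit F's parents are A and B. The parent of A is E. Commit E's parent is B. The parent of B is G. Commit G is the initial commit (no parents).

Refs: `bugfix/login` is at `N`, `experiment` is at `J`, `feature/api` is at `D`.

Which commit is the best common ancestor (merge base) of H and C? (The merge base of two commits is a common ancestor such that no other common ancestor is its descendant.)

Ancestors of H: {B, E, G, H, I, K, L, M, O}.
Ancestors of C: {A, B, C, E, F, G}.
Common ancestors: {B, E, G}.
Among these, E is not an ancestor of any other common ancestor — it is the merge base.

E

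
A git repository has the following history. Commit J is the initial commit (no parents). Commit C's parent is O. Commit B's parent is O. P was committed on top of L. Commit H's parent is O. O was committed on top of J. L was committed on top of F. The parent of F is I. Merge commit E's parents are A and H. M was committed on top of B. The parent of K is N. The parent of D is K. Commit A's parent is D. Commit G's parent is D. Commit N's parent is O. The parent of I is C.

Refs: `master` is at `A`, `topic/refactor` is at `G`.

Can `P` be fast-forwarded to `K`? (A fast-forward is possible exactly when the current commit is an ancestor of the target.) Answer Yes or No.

A fast-forward from P to K is possible iff P is an ancestor of K.
Ancestors of K: {J, K, N, O}.
P is not among them, so fast-forward is not possible.

No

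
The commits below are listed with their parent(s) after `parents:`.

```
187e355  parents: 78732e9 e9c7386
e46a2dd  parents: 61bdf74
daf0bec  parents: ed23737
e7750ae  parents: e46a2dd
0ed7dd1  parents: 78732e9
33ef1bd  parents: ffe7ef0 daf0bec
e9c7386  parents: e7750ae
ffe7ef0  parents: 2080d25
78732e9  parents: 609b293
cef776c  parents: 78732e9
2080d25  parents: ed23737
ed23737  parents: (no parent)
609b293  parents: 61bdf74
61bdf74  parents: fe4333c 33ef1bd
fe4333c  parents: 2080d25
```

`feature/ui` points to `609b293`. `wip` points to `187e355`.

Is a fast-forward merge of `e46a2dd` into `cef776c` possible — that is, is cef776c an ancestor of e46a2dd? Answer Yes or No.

No

A fast-forward from cef776c to e46a2dd is possible iff cef776c is an ancestor of e46a2dd.
Ancestors of e46a2dd: {2080d25, 33ef1bd, 61bdf74, daf0bec, e46a2dd, ed23737, fe4333c, ffe7ef0}.
cef776c is not among them, so fast-forward is not possible.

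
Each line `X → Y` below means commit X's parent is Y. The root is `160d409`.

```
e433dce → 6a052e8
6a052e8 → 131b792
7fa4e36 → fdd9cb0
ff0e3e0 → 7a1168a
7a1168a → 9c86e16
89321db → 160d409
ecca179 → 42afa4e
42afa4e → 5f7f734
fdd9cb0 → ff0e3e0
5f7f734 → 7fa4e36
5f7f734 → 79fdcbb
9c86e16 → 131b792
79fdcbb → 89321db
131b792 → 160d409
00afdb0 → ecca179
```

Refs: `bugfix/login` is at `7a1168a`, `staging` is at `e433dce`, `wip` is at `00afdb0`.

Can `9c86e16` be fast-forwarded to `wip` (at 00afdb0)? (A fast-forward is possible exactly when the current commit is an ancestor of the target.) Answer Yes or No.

A fast-forward from 9c86e16 to 00afdb0 is possible iff 9c86e16 is an ancestor of 00afdb0.
Ancestors of 00afdb0: {00afdb0, 131b792, 160d409, 42afa4e, 5f7f734, 79fdcbb, 7a1168a, 7fa4e36, 89321db, 9c86e16, ecca179, fdd9cb0, ff0e3e0}.
9c86e16 is among them, so fast-forward is possible.

Yes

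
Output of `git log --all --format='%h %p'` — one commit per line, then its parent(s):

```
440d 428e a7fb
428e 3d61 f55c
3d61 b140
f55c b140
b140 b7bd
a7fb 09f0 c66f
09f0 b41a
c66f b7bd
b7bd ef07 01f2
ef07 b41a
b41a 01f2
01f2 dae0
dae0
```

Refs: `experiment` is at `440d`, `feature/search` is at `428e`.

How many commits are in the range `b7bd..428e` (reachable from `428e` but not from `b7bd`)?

4

Reachable from 428e: {01f2, 3d61, 428e, b140, b41a, b7bd, dae0, ef07, f55c}.
Reachable from b7bd: {01f2, b41a, b7bd, dae0, ef07}.
In 428e's history but not b7bd's: {3d61, 428e, b140, f55c} — 4 commits.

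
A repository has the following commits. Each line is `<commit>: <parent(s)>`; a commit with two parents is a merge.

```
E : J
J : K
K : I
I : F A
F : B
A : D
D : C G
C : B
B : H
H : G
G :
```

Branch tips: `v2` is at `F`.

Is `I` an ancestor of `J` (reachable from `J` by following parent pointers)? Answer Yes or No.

Yes

Ancestors of J (commits reachable by following parents): {A, B, C, D, F, G, H, I, J, K}.
I is in that set, so it is an ancestor of J.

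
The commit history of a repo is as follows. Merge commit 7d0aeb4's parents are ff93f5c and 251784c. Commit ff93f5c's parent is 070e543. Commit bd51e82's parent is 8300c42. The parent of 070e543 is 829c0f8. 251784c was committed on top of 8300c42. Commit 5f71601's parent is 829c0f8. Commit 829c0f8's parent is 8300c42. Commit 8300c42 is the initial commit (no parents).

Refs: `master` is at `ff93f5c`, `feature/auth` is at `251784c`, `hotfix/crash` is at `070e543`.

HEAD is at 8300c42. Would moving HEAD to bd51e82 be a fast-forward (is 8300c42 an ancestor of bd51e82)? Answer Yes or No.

Yes

A fast-forward from 8300c42 to bd51e82 is possible iff 8300c42 is an ancestor of bd51e82.
Ancestors of bd51e82: {8300c42, bd51e82}.
8300c42 is among them, so fast-forward is possible.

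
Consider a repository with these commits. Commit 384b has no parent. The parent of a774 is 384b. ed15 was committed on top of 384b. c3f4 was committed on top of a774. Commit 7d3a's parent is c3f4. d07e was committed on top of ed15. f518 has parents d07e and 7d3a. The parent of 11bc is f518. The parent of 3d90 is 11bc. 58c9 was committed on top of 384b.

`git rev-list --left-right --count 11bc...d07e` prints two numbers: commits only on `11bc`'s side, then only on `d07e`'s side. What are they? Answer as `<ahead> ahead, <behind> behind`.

Reachable from 11bc: {11bc, 384b, 7d3a, a774, c3f4, d07e, ed15, f518}.
Reachable from d07e: {384b, d07e, ed15}.
Only in 11bc's history (ahead): {11bc, 7d3a, a774, c3f4, f518} — 5.
Only in d07e's history (behind): {} — 0.

5 ahead, 0 behind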